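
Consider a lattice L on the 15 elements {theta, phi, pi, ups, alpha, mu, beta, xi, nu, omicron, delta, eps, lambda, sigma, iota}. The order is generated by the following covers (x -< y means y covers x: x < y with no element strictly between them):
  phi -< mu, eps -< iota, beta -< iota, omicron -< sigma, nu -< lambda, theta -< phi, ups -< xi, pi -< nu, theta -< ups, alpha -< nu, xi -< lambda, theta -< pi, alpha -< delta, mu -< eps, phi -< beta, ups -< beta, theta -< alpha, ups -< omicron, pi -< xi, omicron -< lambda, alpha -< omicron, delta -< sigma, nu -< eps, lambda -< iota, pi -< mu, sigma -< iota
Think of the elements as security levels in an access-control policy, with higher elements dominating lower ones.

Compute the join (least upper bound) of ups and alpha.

Common upper bounds of {ups, alpha}: iota, lambda, omicron, sigma.
The least among these is omicron.

omicron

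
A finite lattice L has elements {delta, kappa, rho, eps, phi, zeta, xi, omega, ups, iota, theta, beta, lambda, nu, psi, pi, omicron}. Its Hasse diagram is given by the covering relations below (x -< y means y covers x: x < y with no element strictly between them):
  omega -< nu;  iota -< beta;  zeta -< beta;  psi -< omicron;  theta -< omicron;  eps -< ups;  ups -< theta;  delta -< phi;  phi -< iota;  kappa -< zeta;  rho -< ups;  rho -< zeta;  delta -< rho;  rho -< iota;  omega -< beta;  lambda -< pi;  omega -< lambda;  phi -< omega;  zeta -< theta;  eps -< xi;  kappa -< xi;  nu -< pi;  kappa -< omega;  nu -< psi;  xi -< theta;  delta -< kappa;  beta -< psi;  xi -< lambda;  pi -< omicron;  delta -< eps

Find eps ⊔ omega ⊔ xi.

lambda

Common upper bounds of {eps, omega, xi}: lambda, omicron, pi.
The least among these is lambda.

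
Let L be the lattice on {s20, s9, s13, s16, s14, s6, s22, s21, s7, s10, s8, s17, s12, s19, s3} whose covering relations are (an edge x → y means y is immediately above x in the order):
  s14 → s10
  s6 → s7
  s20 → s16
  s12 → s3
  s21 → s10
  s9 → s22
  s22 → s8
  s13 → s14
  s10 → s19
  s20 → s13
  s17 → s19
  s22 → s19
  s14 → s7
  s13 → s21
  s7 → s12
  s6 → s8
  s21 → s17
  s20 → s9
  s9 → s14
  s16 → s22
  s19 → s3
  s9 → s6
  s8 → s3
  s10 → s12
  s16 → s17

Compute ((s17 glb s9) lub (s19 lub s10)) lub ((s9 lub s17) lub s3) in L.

s17 ∧ s9 = s20
s19 ∨ s10 = s19
s20 ∨ s19 = s19
s9 ∨ s17 = s19
s19 ∨ s3 = s3
s19 ∨ s3 = s3

s3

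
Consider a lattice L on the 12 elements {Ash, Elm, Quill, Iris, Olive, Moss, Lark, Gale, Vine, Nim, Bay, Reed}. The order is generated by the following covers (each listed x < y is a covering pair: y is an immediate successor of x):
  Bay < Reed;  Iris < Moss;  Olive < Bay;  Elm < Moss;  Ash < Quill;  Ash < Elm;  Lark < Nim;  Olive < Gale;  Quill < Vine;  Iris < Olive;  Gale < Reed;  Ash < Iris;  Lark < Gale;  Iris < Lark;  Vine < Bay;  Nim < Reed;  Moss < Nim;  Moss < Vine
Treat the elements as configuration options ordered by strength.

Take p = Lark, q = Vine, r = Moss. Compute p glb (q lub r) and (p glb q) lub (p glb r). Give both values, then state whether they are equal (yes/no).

q lub r = Vine, so p glb (q lub r) = Lark glb Vine = Iris.
p glb q = Iris and p glb r = Iris, so (p glb q) lub (p glb r) = Iris lub Iris = Iris.
Equal: yes.

Iris; Iris; yes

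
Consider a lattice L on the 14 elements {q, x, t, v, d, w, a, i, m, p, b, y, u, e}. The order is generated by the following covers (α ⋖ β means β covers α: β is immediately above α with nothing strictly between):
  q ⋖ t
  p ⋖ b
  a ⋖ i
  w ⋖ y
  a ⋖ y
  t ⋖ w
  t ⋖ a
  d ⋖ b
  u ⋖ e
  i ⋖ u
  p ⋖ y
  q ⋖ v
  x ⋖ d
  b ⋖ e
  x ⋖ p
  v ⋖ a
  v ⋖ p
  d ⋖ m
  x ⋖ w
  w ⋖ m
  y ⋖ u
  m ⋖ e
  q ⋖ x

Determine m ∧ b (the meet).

Common lower bounds of {m, b}: d, q, x.
The greatest among these is d.

d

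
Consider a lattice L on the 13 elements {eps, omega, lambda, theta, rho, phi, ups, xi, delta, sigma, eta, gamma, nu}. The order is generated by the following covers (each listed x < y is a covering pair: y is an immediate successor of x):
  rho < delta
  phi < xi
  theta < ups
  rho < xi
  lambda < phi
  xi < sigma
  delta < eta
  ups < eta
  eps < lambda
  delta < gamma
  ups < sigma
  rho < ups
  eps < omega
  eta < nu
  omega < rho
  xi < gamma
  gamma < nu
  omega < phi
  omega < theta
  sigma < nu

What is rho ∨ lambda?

xi

Common upper bounds of {rho, lambda}: gamma, nu, sigma, xi.
The least among these is xi.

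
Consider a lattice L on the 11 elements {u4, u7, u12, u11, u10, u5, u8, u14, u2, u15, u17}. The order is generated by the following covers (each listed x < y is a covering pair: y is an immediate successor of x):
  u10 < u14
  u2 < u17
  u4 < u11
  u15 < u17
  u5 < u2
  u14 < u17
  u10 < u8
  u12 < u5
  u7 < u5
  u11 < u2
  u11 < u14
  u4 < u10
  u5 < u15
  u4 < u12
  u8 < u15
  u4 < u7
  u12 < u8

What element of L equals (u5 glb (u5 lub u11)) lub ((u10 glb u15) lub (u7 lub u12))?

u15

u5 ∨ u11 = u2
u5 ∧ u2 = u5
u10 ∧ u15 = u10
u7 ∨ u12 = u5
u10 ∨ u5 = u15
u5 ∨ u15 = u15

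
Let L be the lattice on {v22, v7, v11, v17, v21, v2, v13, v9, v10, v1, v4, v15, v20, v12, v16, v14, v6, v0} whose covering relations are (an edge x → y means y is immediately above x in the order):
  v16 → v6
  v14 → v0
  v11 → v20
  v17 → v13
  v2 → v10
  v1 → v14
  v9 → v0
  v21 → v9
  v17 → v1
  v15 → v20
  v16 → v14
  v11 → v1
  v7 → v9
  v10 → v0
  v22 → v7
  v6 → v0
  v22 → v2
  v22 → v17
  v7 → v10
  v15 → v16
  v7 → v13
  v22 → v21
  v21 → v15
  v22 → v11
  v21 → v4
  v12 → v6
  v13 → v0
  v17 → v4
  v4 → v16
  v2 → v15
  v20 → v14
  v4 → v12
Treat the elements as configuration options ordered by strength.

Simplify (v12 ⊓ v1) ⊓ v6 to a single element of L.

v17

v12 ∧ v1 = v17
v17 ∧ v6 = v17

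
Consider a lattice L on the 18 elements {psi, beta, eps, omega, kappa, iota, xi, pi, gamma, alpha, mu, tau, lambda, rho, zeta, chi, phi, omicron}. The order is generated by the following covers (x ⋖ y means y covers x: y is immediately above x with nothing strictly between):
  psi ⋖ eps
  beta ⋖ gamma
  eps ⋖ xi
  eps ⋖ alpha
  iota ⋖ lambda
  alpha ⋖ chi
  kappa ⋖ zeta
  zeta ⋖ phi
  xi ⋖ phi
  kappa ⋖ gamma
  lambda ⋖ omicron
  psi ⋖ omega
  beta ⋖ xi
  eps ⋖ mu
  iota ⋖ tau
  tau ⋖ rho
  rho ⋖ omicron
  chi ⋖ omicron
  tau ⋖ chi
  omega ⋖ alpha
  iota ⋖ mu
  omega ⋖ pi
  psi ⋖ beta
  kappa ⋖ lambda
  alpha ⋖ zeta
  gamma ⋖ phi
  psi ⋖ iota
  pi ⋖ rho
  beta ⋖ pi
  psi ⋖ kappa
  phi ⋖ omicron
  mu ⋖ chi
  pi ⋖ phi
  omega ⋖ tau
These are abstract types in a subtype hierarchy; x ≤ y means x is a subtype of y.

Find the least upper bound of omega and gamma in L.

Common upper bounds of {omega, gamma}: omicron, phi.
The least among these is phi.

phi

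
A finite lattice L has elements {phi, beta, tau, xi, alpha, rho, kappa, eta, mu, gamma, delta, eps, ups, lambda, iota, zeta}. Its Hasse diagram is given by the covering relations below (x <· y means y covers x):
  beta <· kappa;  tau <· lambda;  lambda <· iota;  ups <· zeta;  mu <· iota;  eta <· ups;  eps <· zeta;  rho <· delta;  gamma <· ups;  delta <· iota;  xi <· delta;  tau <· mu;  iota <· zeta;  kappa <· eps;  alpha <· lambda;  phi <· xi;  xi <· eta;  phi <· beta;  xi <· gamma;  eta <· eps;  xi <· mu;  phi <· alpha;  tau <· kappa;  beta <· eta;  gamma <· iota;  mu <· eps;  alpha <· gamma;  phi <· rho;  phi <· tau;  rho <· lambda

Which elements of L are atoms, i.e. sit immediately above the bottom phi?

The atoms are exactly the elements that cover phi: alpha, beta, rho, tau, xi.

alpha, beta, rho, tau, xi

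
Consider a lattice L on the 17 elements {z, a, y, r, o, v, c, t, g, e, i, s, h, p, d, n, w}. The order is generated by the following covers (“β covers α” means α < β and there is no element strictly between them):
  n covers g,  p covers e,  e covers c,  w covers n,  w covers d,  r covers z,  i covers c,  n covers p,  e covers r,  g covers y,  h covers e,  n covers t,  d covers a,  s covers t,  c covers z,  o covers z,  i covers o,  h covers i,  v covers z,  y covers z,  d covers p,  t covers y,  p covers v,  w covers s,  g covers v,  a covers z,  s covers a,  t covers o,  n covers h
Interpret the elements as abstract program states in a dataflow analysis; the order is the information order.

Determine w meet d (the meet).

Common lower bounds of {w, d}: a, c, d, e, p, r, v, z.
The greatest among these is d.

d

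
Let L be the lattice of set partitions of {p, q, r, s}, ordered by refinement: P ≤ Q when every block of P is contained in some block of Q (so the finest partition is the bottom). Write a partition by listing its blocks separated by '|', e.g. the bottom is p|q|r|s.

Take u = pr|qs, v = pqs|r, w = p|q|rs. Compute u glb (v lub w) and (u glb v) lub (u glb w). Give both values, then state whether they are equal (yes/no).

v lub w = pqrs, so u glb (v lub w) = pr|qs glb pqrs = pr|qs.
u glb v = p|qs|r and u glb w = p|q|r|s, so (u glb v) lub (u glb w) = p|qs|r lub p|q|r|s = p|qs|r.
Equal: no.

pr|qs; p|qs|r; no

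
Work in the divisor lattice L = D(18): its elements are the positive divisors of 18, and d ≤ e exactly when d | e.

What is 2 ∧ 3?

1

Common lower bounds of {2, 3}: 1.
The greatest among these is 1.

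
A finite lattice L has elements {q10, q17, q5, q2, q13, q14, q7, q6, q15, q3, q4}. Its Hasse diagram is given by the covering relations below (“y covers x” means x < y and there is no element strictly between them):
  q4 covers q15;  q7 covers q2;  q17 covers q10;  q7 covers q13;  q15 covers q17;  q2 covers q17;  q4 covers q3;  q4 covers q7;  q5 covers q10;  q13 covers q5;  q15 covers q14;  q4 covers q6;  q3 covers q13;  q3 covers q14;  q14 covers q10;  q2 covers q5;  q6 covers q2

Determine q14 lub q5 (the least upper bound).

Common upper bounds of {q14, q5}: q3, q4.
The least among these is q3.

q3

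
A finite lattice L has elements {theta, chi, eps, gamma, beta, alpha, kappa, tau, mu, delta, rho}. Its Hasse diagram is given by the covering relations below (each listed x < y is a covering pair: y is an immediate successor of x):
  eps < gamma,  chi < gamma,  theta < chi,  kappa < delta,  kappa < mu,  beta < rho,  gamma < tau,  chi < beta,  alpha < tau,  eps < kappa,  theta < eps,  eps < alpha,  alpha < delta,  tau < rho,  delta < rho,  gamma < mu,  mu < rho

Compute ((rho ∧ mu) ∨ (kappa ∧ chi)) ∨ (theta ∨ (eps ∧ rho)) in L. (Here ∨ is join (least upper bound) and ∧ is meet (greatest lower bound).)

rho ∧ mu = mu
kappa ∧ chi = theta
mu ∨ theta = mu
eps ∧ rho = eps
theta ∨ eps = eps
mu ∨ eps = mu

mu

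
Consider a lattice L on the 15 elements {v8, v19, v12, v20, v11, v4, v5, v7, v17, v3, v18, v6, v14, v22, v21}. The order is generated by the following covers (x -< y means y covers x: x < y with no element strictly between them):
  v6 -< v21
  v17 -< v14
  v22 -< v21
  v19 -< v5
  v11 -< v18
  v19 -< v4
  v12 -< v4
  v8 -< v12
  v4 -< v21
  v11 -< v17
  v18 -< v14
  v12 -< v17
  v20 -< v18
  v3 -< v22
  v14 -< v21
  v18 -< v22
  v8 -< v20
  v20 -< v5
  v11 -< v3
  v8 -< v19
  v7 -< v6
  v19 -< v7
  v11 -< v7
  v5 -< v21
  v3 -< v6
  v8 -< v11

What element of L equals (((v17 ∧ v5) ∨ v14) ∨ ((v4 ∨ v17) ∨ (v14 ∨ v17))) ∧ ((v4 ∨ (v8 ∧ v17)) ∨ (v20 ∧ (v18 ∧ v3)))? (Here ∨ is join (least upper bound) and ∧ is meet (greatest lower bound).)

v17 ∧ v5 = v8
v8 ∨ v14 = v14
v4 ∨ v17 = v21
v14 ∨ v17 = v14
v21 ∨ v14 = v21
v14 ∨ v21 = v21
v8 ∧ v17 = v8
v4 ∨ v8 = v4
v18 ∧ v3 = v11
v20 ∧ v11 = v8
v4 ∨ v8 = v4
v21 ∧ v4 = v4

v4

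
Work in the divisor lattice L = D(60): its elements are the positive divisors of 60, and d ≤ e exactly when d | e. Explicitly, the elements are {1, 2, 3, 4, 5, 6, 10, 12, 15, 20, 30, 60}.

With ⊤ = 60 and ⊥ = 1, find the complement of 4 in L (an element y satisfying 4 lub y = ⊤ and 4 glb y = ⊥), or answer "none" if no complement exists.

Need y with 4 ∨ y = 60 and 4 ∧ y = 1.
Checking each element gives: 15.

15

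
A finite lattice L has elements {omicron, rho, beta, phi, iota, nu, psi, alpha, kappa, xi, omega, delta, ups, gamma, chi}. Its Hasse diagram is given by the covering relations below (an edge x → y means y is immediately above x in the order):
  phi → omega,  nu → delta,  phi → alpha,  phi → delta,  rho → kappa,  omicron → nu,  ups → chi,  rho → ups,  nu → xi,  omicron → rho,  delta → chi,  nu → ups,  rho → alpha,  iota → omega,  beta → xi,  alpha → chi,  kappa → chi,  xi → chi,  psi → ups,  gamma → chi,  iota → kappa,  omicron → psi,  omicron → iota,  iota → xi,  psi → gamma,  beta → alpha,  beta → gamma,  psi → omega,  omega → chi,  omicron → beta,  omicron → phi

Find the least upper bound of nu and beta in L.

Common upper bounds of {nu, beta}: chi, xi.
The least among these is xi.

xi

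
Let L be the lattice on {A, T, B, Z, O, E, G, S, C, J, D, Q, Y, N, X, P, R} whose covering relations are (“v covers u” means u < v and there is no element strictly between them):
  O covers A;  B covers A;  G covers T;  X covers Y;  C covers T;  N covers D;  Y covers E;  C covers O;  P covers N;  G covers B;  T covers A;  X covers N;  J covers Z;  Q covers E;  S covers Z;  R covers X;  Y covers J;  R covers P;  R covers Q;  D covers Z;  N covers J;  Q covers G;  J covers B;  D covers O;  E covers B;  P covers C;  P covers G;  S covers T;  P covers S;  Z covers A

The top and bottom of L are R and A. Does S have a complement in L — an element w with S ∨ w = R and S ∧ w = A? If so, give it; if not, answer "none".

Need w with S ∨ w = R and S ∧ w = A.
Checking each element gives: E.

E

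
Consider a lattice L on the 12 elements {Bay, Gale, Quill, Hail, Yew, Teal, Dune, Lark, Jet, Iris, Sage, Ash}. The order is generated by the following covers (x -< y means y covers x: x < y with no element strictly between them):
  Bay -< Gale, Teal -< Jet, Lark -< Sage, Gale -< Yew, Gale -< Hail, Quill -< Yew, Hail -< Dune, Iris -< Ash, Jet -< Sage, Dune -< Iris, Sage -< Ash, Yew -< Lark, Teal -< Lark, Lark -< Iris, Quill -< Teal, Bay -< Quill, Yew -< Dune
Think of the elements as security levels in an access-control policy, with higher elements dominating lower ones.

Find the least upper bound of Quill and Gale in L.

Yew

Common upper bounds of {Quill, Gale}: Ash, Dune, Iris, Lark, Sage, Yew.
The least among these is Yew.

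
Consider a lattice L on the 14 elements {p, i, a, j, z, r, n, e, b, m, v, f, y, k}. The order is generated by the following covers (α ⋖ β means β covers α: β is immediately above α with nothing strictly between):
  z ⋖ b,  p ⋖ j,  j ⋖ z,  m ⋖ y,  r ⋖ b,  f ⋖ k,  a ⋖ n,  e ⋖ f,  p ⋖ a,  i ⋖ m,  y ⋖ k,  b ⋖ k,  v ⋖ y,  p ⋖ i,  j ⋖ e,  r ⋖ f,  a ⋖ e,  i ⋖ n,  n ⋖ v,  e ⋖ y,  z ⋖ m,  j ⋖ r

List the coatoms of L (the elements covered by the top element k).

b, f, y

The coatoms are exactly the elements covered by k: b, f, y.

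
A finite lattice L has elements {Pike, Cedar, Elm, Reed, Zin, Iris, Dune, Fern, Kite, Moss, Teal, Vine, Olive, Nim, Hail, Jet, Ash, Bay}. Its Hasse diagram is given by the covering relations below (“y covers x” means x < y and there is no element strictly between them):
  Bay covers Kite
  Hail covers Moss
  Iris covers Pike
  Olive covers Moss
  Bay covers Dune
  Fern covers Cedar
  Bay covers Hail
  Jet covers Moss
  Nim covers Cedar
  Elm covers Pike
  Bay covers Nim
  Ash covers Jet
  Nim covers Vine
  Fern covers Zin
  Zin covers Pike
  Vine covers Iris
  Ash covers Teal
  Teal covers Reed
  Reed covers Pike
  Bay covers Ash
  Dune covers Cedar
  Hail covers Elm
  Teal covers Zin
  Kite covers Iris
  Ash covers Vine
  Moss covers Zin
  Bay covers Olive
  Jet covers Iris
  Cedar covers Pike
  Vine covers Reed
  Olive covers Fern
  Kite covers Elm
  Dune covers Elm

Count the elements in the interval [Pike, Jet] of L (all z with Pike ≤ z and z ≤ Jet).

5

The interval [Pike, Jet] = {Iris, Jet, Moss, Pike, Zin}, which has 5 elements.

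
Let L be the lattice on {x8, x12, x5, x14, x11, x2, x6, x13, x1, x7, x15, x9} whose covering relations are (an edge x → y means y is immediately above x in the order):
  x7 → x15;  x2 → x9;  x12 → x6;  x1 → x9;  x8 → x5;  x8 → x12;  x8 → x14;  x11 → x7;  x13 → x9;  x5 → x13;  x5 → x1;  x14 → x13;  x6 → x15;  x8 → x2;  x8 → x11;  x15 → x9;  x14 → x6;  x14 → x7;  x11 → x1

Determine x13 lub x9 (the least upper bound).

Common upper bounds of {x13, x9}: x9.
The least among these is x9.

x9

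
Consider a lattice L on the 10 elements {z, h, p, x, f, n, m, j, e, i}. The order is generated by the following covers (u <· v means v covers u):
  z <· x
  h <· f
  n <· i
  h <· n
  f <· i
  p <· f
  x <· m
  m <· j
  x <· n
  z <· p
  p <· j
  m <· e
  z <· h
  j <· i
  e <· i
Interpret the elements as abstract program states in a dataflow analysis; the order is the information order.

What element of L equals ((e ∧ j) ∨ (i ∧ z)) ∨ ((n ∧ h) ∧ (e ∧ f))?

m

e ∧ j = m
i ∧ z = z
m ∨ z = m
n ∧ h = h
e ∧ f = z
h ∧ z = z
m ∨ z = m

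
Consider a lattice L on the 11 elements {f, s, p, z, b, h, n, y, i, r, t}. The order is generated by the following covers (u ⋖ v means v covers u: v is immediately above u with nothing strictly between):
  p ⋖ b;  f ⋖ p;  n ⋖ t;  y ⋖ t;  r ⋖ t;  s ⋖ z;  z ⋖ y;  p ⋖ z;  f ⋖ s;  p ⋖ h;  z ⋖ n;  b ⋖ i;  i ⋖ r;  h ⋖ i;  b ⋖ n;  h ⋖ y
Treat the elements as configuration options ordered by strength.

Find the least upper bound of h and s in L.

y

Common upper bounds of {h, s}: t, y.
The least among these is y.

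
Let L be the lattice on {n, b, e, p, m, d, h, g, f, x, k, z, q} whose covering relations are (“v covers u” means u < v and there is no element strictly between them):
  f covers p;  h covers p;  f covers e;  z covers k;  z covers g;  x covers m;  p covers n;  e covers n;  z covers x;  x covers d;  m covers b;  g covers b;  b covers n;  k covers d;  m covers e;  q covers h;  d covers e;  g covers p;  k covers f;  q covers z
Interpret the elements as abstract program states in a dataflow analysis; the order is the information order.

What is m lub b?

m

Common upper bounds of {m, b}: m, q, x, z.
The least among these is m.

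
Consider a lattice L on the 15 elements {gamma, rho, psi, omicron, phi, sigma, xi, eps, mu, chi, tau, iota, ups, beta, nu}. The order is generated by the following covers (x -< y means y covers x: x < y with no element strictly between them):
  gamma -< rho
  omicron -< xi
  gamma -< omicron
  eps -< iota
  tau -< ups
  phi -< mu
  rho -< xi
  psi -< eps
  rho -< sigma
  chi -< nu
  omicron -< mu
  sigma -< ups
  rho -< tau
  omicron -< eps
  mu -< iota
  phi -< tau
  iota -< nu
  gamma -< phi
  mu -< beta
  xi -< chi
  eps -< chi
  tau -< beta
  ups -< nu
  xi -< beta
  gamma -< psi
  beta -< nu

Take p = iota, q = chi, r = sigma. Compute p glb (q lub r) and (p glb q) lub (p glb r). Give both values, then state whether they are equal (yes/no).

q lub r = nu, so p glb (q lub r) = iota glb nu = iota.
p glb q = eps and p glb r = gamma, so (p glb q) lub (p glb r) = eps lub gamma = eps.
Equal: no.

iota; eps; no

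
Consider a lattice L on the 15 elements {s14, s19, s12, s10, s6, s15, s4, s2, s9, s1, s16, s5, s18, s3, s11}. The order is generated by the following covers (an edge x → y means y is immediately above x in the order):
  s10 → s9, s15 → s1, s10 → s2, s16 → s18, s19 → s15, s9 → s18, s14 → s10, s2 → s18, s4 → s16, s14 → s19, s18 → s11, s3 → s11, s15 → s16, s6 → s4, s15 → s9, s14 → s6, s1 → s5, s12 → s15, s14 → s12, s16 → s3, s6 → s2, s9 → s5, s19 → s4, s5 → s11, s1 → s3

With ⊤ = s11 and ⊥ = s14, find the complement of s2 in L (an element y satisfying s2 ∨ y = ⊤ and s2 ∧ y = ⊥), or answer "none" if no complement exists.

s1

Need y with s2 ∨ y = s11 and s2 ∧ y = s14.
Checking each element gives: s1.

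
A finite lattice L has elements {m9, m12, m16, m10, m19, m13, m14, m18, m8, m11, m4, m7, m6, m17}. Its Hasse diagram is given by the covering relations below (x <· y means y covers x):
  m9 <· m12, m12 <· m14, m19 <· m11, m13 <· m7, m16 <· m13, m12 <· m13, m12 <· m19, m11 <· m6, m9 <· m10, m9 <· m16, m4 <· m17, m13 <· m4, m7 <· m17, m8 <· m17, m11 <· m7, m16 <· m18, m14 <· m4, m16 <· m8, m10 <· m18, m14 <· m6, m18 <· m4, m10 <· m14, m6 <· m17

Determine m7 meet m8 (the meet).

m16

Common lower bounds of {m7, m8}: m16, m9.
The greatest among these is m16.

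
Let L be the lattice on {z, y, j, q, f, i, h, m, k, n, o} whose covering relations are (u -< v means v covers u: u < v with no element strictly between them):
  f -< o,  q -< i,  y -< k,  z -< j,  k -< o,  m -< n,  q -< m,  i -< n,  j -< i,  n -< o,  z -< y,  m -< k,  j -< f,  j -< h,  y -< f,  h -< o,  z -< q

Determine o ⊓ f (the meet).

f

Common lower bounds of {o, f}: f, j, y, z.
The greatest among these is f.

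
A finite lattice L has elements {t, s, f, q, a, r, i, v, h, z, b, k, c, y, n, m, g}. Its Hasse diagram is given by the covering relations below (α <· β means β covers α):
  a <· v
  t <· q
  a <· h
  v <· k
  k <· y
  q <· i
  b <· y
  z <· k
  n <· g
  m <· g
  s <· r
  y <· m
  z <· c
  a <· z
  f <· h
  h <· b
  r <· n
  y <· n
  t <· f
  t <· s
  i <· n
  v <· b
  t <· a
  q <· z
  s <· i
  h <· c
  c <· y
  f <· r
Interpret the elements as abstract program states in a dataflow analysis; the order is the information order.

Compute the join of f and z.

Common upper bounds of {f, z}: c, g, m, n, y.
The least among these is c.

c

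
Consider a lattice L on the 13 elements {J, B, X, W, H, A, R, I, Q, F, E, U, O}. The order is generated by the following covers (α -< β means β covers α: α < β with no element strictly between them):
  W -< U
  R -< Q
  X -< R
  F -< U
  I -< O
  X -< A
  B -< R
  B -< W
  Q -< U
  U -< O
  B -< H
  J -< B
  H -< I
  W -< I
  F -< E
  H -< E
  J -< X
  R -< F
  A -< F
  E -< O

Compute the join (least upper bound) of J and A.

Common upper bounds of {J, A}: A, E, F, O, U.
The least among these is A.

A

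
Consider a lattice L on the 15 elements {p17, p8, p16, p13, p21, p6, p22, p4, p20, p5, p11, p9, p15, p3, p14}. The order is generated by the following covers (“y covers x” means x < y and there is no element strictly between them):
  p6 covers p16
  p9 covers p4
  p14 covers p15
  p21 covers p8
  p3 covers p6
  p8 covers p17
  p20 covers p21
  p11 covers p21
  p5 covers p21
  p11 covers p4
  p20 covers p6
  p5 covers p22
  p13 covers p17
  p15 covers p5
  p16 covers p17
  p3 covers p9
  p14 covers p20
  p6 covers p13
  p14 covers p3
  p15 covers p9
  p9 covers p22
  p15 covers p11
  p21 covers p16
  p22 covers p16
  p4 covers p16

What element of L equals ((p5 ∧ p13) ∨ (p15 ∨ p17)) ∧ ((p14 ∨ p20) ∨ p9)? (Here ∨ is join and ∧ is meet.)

p5 ∧ p13 = p17
p15 ∨ p17 = p15
p17 ∨ p15 = p15
p14 ∨ p20 = p14
p14 ∨ p9 = p14
p15 ∧ p14 = p15

p15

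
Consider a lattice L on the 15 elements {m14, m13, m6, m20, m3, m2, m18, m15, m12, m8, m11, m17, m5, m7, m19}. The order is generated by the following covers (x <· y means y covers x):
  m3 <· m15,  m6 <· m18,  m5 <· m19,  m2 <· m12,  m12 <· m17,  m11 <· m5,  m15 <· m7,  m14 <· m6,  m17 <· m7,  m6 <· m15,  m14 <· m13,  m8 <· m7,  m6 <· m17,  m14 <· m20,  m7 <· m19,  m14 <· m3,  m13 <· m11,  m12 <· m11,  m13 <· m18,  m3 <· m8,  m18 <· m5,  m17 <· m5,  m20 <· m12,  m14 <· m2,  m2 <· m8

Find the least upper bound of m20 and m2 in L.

m12

Common upper bounds of {m20, m2}: m11, m12, m17, m19, m5, m7.
The least among these is m12.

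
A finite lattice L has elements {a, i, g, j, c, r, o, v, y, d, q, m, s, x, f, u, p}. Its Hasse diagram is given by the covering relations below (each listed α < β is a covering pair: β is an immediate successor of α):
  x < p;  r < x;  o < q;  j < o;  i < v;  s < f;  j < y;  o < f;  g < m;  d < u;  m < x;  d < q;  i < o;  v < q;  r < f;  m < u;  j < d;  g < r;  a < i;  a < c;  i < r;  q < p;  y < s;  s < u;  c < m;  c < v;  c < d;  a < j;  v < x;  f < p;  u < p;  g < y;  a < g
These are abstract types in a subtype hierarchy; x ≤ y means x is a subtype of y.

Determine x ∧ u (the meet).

m

Common lower bounds of {x, u}: a, c, g, m.
The greatest among these is m.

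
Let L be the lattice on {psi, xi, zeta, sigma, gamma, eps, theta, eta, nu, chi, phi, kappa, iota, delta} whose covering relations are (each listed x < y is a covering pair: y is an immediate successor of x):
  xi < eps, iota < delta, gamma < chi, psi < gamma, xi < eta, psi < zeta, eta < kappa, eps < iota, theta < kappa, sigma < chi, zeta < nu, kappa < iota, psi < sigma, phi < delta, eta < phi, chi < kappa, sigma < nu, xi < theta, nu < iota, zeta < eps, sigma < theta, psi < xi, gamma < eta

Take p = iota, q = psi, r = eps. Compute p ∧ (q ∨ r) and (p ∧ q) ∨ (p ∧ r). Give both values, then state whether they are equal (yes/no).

eps; eps; yes

q ∨ r = eps, so p ∧ (q ∨ r) = iota ∧ eps = eps.
p ∧ q = psi and p ∧ r = eps, so (p ∧ q) ∨ (p ∧ r) = psi ∨ eps = eps.
Equal: yes.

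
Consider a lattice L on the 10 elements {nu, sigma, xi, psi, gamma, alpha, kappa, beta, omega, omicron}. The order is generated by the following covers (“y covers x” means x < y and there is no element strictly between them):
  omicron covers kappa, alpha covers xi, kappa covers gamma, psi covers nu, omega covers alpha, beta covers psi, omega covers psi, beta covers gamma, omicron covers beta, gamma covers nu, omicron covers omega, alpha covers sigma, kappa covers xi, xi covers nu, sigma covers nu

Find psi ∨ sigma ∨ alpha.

Common upper bounds of {psi, sigma, alpha}: omega, omicron.
The least among these is omega.

omega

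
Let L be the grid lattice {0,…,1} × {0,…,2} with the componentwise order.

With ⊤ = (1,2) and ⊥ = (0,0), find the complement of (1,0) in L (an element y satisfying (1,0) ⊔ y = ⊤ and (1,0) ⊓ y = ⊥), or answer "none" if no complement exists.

(0,2)

Need y with (1,0) ∨ y = (1,2) and (1,0) ∧ y = (0,0).
Checking each element gives: (0,2).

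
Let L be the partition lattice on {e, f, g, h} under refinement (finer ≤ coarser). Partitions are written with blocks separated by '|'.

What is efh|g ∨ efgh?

Common upper bounds of {efh|g, efgh}: efgh.
The least among these is efgh.

efgh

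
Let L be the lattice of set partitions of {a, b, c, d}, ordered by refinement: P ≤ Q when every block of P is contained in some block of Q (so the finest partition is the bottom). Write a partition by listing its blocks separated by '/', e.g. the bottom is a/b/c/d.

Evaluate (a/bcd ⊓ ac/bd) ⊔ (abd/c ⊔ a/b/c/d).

abd/c

a/bcd ∧ ac/bd = a/bd/c
abd/c ∨ a/b/c/d = abd/c
a/bd/c ∨ abd/c = abd/c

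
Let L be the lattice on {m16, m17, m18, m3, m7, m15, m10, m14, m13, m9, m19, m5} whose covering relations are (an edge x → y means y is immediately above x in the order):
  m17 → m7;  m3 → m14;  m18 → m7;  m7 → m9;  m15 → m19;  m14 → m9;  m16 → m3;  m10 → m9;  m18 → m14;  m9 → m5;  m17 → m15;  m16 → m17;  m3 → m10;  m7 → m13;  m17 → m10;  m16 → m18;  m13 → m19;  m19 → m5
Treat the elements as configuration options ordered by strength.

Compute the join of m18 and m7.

m7

Common upper bounds of {m18, m7}: m13, m19, m5, m7, m9.
The least among these is m7.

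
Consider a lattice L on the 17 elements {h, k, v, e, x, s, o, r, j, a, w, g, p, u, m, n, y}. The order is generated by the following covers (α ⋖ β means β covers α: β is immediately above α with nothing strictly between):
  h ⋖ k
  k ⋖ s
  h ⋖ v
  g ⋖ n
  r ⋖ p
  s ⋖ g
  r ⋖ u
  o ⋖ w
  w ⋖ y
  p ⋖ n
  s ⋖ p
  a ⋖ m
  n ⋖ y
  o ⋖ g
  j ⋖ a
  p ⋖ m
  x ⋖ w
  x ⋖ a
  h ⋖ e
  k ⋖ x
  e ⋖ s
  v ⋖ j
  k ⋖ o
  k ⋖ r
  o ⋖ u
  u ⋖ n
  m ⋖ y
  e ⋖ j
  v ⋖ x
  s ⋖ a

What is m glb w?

x

Common lower bounds of {m, w}: h, k, v, x.
The greatest among these is x.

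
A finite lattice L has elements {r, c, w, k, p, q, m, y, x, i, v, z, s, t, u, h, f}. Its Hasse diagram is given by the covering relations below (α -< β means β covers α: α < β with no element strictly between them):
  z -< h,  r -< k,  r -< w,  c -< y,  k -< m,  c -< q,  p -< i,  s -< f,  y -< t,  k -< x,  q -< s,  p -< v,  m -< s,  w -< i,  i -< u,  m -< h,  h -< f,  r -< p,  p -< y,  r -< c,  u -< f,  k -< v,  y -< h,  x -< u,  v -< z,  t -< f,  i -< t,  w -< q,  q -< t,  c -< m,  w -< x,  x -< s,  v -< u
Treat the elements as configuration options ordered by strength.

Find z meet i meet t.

p

Common lower bounds of {z, i, t}: p, r.
The greatest among these is p.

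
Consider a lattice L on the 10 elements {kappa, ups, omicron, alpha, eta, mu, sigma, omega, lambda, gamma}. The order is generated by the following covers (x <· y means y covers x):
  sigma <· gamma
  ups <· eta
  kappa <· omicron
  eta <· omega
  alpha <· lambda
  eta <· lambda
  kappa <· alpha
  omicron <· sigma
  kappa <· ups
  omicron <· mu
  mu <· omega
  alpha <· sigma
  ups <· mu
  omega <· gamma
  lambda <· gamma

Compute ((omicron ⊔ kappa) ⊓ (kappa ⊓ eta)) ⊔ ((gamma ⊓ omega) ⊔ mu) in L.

omicron ∨ kappa = omicron
kappa ∧ eta = kappa
omicron ∧ kappa = kappa
gamma ∧ omega = omega
omega ∨ mu = omega
kappa ∨ omega = omega

omega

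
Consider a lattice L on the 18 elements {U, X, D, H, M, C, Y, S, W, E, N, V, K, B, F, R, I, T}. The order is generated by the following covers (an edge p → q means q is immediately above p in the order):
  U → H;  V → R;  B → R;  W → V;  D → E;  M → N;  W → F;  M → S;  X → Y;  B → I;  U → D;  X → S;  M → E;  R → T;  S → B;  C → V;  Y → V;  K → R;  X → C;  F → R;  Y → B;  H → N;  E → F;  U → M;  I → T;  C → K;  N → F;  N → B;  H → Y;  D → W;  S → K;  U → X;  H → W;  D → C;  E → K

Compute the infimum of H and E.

Common lower bounds of {H, E}: U.
The greatest among these is U.

U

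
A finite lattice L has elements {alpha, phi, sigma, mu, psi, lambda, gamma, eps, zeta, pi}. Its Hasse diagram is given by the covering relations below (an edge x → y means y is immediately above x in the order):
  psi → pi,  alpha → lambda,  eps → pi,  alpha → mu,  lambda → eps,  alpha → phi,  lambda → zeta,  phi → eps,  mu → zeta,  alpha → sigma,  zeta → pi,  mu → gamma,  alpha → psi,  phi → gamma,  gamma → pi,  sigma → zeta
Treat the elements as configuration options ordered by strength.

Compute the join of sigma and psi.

Common upper bounds of {sigma, psi}: pi.
The least among these is pi.

pi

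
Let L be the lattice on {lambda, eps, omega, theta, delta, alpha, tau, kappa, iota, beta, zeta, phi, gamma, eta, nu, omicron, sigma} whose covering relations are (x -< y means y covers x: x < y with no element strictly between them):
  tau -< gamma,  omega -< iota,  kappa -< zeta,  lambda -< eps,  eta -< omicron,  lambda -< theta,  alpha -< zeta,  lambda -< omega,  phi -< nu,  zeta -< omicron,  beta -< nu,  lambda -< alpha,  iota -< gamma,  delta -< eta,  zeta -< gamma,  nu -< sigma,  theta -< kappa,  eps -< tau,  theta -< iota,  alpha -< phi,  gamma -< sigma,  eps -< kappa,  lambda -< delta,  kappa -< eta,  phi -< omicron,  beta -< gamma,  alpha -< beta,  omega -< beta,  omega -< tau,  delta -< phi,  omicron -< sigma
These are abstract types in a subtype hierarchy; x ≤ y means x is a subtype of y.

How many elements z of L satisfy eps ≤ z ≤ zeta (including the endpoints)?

The interval [eps, zeta] = {eps, kappa, zeta}, which has 3 elements.

3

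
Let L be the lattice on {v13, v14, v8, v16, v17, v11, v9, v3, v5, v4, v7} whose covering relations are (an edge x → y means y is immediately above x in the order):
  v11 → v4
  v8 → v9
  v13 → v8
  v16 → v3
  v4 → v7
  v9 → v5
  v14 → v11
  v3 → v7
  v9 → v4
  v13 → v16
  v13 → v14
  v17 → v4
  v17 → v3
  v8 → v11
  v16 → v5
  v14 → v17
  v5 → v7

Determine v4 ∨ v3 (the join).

v7

Common upper bounds of {v4, v3}: v7.
The least among these is v7.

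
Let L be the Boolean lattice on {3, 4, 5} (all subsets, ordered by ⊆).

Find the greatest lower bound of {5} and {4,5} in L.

Under ⊆, meet is intersection: {5} ∩ {4,5} = {5}.

{5}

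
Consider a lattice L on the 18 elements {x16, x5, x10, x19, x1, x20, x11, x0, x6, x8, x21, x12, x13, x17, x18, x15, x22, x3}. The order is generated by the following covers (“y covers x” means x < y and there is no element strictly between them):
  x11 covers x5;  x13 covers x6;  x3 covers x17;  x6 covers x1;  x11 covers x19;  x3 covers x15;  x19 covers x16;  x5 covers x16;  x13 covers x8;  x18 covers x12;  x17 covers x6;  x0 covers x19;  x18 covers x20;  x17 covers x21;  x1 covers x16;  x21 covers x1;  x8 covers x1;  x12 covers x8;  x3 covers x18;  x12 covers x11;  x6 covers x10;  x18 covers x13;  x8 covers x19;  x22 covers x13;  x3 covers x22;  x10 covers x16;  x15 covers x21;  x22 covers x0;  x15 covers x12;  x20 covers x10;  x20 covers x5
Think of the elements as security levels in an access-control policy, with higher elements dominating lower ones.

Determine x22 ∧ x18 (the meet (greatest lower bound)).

Common lower bounds of {x22, x18}: x1, x10, x13, x16, x19, x6, x8.
The greatest among these is x13.

x13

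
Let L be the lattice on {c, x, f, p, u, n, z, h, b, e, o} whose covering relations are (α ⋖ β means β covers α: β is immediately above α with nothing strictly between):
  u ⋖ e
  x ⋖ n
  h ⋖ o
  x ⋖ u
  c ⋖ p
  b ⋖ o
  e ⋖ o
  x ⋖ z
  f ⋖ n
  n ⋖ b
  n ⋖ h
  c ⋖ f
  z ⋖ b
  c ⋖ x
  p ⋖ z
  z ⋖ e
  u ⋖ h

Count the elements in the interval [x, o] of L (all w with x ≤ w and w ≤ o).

The interval [x, o] = {b, e, h, n, o, u, x, z}, which has 8 elements.

8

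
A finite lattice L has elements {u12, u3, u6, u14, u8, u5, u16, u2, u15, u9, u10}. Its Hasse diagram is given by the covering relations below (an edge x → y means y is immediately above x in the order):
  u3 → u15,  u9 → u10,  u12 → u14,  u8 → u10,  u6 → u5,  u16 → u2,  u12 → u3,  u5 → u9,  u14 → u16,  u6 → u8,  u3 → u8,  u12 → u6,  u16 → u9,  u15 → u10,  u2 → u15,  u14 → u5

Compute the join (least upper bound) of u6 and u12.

Common upper bounds of {u6, u12}: u10, u5, u6, u8, u9.
The least among these is u6.

u6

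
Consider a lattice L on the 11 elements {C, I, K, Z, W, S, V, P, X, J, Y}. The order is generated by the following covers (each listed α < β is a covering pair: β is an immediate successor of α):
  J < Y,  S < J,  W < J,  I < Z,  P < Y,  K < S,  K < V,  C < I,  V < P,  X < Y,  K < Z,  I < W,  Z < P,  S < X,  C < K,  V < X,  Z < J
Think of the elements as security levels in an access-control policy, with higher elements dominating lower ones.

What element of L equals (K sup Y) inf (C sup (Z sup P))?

P

K ∨ Y = Y
Z ∨ P = P
C ∨ P = P
Y ∧ P = P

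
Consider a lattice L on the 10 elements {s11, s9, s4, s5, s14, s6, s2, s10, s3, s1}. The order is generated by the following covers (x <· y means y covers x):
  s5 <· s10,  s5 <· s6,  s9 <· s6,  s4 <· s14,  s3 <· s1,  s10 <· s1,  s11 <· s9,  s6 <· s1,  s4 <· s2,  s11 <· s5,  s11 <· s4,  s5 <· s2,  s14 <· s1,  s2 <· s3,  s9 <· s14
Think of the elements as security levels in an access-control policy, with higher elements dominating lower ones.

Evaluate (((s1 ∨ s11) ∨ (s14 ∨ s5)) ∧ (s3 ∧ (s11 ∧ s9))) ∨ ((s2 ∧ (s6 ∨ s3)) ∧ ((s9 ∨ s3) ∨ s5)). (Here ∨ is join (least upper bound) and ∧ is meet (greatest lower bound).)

s2

s1 ∨ s11 = s1
s14 ∨ s5 = s1
s1 ∨ s1 = s1
s11 ∧ s9 = s11
s3 ∧ s11 = s11
s1 ∧ s11 = s11
s6 ∨ s3 = s1
s2 ∧ s1 = s2
s9 ∨ s3 = s1
s1 ∨ s5 = s1
s2 ∧ s1 = s2
s11 ∨ s2 = s2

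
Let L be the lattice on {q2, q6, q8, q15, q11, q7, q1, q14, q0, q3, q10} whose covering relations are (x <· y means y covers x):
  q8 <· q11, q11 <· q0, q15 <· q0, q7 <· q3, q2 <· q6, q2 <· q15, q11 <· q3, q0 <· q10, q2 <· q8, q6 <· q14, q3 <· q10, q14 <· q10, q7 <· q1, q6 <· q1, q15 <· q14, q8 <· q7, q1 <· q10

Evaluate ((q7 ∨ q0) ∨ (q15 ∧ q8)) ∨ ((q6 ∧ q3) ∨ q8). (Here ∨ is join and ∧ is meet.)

q7 ∨ q0 = q10
q15 ∧ q8 = q2
q10 ∨ q2 = q10
q6 ∧ q3 = q2
q2 ∨ q8 = q8
q10 ∨ q8 = q10

q10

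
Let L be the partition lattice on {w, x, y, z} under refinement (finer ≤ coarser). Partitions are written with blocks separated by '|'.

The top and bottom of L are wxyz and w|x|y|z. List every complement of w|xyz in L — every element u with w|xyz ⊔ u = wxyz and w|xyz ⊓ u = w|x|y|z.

wx|y|z, wy|x|z, wz|x|y

Need u with w|xyz ∨ u = wxyz and w|xyz ∧ u = w|x|y|z.
Checking each element gives: wx|y|z, wy|x|z, wz|x|y.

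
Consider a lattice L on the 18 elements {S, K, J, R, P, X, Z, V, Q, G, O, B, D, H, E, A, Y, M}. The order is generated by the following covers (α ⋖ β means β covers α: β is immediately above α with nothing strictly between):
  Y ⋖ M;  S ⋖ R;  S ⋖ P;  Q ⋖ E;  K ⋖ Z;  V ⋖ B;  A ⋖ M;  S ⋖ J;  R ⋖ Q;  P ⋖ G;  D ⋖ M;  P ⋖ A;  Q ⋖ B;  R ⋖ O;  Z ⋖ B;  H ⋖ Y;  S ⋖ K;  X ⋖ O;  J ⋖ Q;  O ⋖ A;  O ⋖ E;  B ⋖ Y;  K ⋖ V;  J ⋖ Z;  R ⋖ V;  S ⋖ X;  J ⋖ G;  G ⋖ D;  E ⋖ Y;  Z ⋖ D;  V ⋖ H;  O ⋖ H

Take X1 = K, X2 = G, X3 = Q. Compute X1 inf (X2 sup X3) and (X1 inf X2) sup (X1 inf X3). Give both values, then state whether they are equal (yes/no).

X2 sup X3 = M, so X1 inf (X2 sup X3) = K inf M = K.
X1 inf X2 = S and X1 inf X3 = S, so (X1 inf X2) sup (X1 inf X3) = S sup S = S.
Equal: no.

K; S; no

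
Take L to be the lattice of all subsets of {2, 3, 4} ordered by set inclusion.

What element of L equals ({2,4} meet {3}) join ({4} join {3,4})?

{3,4}

{2,4} ∧ {3} = ∅
{4} ∨ {3,4} = {3,4}
∅ ∨ {3,4} = {3,4}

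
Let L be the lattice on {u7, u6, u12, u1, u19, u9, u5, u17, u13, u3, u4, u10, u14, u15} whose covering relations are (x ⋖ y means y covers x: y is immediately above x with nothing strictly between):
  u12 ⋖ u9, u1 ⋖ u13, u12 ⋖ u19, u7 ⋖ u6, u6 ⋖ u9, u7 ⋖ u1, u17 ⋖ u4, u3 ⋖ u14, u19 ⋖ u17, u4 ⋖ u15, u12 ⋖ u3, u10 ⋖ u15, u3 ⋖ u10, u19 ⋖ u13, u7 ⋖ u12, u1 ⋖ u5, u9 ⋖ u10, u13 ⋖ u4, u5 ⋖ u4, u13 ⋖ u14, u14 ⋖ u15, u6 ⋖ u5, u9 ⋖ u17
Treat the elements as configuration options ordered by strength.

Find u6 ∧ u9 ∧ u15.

u6

Common lower bounds of {u6, u9, u15}: u6, u7.
The greatest among these is u6.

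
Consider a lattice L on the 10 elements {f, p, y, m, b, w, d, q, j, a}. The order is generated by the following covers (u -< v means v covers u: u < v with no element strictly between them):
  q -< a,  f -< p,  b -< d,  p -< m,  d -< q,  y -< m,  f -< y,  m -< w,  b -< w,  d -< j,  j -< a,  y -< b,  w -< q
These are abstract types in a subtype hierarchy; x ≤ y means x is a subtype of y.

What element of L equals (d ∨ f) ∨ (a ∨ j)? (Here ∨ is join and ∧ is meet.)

d ∨ f = d
a ∨ j = a
d ∨ a = a

a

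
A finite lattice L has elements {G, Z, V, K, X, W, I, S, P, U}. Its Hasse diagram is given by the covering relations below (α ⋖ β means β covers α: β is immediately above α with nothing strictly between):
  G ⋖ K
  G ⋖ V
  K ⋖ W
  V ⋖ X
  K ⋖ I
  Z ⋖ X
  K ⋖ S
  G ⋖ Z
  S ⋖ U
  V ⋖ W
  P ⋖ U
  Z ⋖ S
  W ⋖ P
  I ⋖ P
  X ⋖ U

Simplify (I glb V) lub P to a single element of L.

P

I ∧ V = G
G ∨ P = P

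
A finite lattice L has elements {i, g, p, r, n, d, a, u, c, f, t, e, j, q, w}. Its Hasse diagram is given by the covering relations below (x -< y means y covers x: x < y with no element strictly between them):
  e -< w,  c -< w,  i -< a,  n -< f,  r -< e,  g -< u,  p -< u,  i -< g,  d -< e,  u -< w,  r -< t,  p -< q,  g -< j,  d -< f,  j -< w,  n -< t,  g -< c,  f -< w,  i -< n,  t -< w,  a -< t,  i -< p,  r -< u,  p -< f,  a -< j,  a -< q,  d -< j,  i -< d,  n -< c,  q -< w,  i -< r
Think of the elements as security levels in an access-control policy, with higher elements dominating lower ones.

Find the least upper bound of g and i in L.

g

Common upper bounds of {g, i}: c, g, j, u, w.
The least among these is g.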